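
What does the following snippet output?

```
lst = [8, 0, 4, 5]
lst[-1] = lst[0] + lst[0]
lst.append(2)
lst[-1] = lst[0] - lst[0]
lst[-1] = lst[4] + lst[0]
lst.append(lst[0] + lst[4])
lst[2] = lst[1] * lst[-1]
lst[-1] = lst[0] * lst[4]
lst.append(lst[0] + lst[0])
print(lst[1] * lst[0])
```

lst[-1] = lst[0]+lst[0] = 8+8 = 16 → [8, 0, 4, 16]
append 2 → [8, 0, 4, 16, 2]
lst[-1] = lst[0]-lst[0] = 8-8 = 0 → [8, 0, 4, 16, 0]
lst[-1] = lst[4]+lst[0] = 0+8 = 8 → [8, 0, 4, 16, 8]
append lst[0]+lst[4] = 8+8 = 16 → [8, 0, 4, 16, 8, 16]
lst[2] = lst[1]*lst[-1] = 0*16 = 0 → [8, 0, 0, 16, 8, 16]
lst[-1] = lst[0]*lst[4] = 8*8 = 64 → [8, 0, 0, 16, 8, 64]
append lst[0]+lst[0] = 8+8 = 16 → [8, 0, 0, 16, 8, 64, 16]
lst[1]*lst[0] = 0*8 = 0

0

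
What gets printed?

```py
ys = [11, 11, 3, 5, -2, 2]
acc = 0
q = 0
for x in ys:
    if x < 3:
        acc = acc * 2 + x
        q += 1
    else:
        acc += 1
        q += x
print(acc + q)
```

46

x=11: not <3, acc = 0+1 = 1; q=11
x=11: not <3, acc = 1+1 = 2; q=22
x=3: not <3, acc = 2+1 = 3; q=25
x=5: not <3, acc = 3+1 = 4; q=30
x=-2: <3, acc = 4*2+(-2) = 6; q=31
x=2: <3, acc = 6*2+2 = 14; q=32
acc+q = 14+32 = 46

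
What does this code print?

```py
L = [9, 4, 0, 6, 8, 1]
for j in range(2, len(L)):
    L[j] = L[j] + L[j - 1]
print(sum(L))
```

64

j=2: L[2] = 0+4 = 4 → [9, 4, 4, 6, 8, 1]
j=3: L[3] = 6+4 = 10 → [9, 4, 4, 10, 8, 1]
j=4: L[4] = 8+10 = 18 → [9, 4, 4, 10, 18, 1]
j=5: L[5] = 1+18 = 19 → [9, 4, 4, 10, 18, 19]
sum = 64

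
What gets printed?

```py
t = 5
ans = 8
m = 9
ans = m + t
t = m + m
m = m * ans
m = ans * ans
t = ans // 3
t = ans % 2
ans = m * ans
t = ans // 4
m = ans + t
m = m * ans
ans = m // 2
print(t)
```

ans = 9+5 = 14
t = 9+9 = 18
m = 9*14 = 126
m = 14*14 = 196
t = 14//3 = 4
t = 14%2 = 0
ans = 196*14 = 2744
t = 2744//4 = 686
m = 2744+686 = 3430
m = 3430*2744 = 9411920
ans = 9411920//2 = 4705960

686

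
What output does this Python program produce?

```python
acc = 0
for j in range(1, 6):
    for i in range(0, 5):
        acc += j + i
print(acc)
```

125

j=1,i=0: acc = 0+1 = 1
j=1,i=1: acc = 1+2 = 3
j=1,i=2: acc = 3+3 = 6
j=1,i=3: acc = 6+4 = 10
j=1,i=4: acc = 10+5 = 15
j=2,i=0: acc = 15+2 = 17
j=2,i=1: acc = 17+3 = 20
j=2,i=2: acc = 20+4 = 24
j=2,i=3: acc = 24+5 = 29
j=2,i=4: acc = 29+6 = 35
j=3,i=0: acc = 35+3 = 38
j=3,i=1: acc = 38+4 = 42
j=3,i=2: acc = 42+5 = 47
j=3,i=3: acc = 47+6 = 53
j=3,i=4: acc = 53+7 = 60
j=4,i=0: acc = 60+4 = 64
j=4,i=1: acc = 64+5 = 69
j=4,i=2: acc = 69+6 = 75
j=4,i=3: acc = 75+7 = 82
j=4,i=4: acc = 82+8 = 90
j=5,i=0: acc = 90+5 = 95
j=5,i=1: acc = 95+6 = 101
j=5,i=2: acc = 101+7 = 108
j=5,i=3: acc = 108+8 = 116
j=5,i=4: acc = 116+9 = 125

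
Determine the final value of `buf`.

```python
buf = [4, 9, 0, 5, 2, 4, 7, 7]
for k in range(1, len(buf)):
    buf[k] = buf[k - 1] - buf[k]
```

k=1: buf[1] = 4-9 = -5 → [4, -5, 0, 5, 2, 4, 7, 7]
k=2: buf[2] = (-5)-0 = -5 → [4, -5, -5, 5, 2, 4, 7, 7]
k=3: buf[3] = (-5)-5 = -10 → [4, -5, -5, -10, 2, 4, 7, 7]
k=4: buf[4] = (-10)-2 = -12 → [4, -5, -5, -10, -12, 4, 7, 7]
k=5: buf[5] = (-12)-4 = -16 → [4, -5, -5, -10, -12, -16, 7, 7]
k=6: buf[6] = (-16)-7 = -23 → [4, -5, -5, -10, -12, -16, -23, 7]
k=7: buf[7] = (-23)-7 = -30 → [4, -5, -5, -10, -12, -16, -23, -30]

[4, -5, -5, -10, -12, -16, -23, -30]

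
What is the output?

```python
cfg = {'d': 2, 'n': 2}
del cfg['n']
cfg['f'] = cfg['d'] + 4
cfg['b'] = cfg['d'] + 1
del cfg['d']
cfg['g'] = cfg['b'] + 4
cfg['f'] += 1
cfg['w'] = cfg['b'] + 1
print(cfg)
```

del 'n' → {'d': 2}
cfg['f'] = cfg['d']+4 = 6 → {'d': 2, 'f': 6}
cfg['b'] = cfg['d']+1 = 3 → {'d': 2, 'f': 6, 'b': 3}
del 'd' → {'f': 6, 'b': 3}
cfg['g'] = cfg['b']+4 = 7 → {'f': 6, 'b': 3, 'g': 7}
cfg['f'] = 6+1 = 7 → {'f': 7, 'b': 3, 'g': 7}
cfg['w'] = cfg['b']+1 = 4 → {'f': 7, 'b': 3, 'g': 7, 'w': 4}

{'f': 7, 'b': 3, 'g': 7, 'w': 4}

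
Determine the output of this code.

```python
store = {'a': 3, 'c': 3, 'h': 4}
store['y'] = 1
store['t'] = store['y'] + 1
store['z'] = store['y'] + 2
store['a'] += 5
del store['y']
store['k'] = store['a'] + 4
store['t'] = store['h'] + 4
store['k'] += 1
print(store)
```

{'a': 8, 'c': 3, 'h': 4, 't': 8, 'z': 3, 'k': 13}

store['y'] = 1 → {'a': 3, 'c': 3, 'h': 4, 'y': 1}
store['t'] = store['y']+1 = 2 → {'a': 3, 'c': 3, 'h': 4, 'y': 1, 't': 2}
store['z'] = store['y']+2 = 3 → {'a': 3, 'c': 3, 'h': 4, 'y': 1, 't': 2, 'z': 3}
store['a'] = 3+5 = 8 → {'a': 8, 'c': 3, 'h': 4, 'y': 1, 't': 2, 'z': 3}
del 'y' → {'a': 8, 'c': 3, 'h': 4, 't': 2, 'z': 3}
store['k'] = store['a']+4 = 12 → {'a': 8, 'c': 3, 'h': 4, 't': 2, 'z': 3, 'k': 12}
store['t'] = store['h']+4 = 8 → {'a': 8, 'c': 3, 'h': 4, 't': 8, 'z': 3, 'k': 12}
store['k'] = 12+1 = 13 → {'a': 8, 'c': 3, 'h': 4, 't': 8, 'z': 3, 'k': 13}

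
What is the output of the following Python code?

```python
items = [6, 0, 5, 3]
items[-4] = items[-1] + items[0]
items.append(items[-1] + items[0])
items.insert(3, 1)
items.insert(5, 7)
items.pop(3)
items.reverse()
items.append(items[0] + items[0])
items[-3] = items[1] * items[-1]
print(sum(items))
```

228

items[-4] = items[-1]+items[0] = 3+6 = 9 → [9, 0, 5, 3]
append items[-1]+items[0] = 3+9 = 12 → [9, 0, 5, 3, 12]
insert 1 at 3 → [9, 0, 5, 1, 3, 12]
insert 7 at 5 → [9, 0, 5, 1, 3, 7, 12]
pop(3) removes 1 → [9, 0, 5, 3, 7, 12]
reverse → [12, 7, 3, 5, 0, 9]
append items[0]+items[0] = 12+12 = 24 → [12, 7, 3, 5, 0, 9, 24]
items[-3] = items[1]*items[-1] = 7*24 = 168 → [12, 7, 3, 5, 168, 9, 24]
sum = 228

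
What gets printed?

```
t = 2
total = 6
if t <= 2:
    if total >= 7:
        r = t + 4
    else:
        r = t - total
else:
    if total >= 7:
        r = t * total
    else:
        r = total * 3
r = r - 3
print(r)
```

t=2, total=6
t <= 2 is True; total >= 7 is False
→ r = t - total = -4
r = (-4)-3 = -7

-7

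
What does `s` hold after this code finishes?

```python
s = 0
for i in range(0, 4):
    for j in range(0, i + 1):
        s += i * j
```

25

i=0,j=0: s = 0+0 = 0
i=1,j=0: s = 0+0 = 0
i=1,j=1: s = 0+1 = 1
i=2,j=0: s = 1+0 = 1
i=2,j=1: s = 1+2 = 3
i=2,j=2: s = 3+4 = 7
i=3,j=0: s = 7+0 = 7
i=3,j=1: s = 7+3 = 10
i=3,j=2: s = 10+6 = 16
i=3,j=3: s = 16+9 = 25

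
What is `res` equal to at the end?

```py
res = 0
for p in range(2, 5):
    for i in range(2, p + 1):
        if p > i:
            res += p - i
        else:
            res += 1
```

7

p=2,i=2: not 2>2, res = 0+1 = 1
p=3,i=2: 3>2, res = 1+1 = 2
p=3,i=3: not 3>3, res = 2+1 = 3
p=4,i=2: 4>2, res = 3+2 = 5
p=4,i=3: 4>3, res = 5+1 = 6
p=4,i=4: not 4>4, res = 6+1 = 7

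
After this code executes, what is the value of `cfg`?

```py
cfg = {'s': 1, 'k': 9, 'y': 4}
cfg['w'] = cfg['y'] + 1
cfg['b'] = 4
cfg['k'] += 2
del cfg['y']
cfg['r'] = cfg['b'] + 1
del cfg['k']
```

{'s': 1, 'w': 5, 'b': 4, 'r': 5}

cfg['w'] = cfg['y']+1 = 5 → {'s': 1, 'k': 9, 'y': 4, 'w': 5}
cfg['b'] = 4 → {'s': 1, 'k': 9, 'y': 4, 'w': 5, 'b': 4}
cfg['k'] = 9+2 = 11 → {'s': 1, 'k': 11, 'y': 4, 'w': 5, 'b': 4}
del 'y' → {'s': 1, 'k': 11, 'w': 5, 'b': 4}
cfg['r'] = cfg['b']+1 = 5 → {'s': 1, 'k': 11, 'w': 5, 'b': 4, 'r': 5}
del 'k' → {'s': 1, 'w': 5, 'b': 4, 'r': 5}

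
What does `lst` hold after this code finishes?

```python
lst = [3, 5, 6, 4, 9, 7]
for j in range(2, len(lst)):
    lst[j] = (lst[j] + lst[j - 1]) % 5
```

j=2: lst[2] = (6+5)%5 = 1 → [3, 5, 1, 4, 9, 7]
j=3: lst[3] = (4+1)%5 = 0 → [3, 5, 1, 0, 9, 7]
j=4: lst[4] = (9+0)%5 = 4 → [3, 5, 1, 0, 4, 7]
j=5: lst[5] = (7+4)%5 = 1 → [3, 5, 1, 0, 4, 1]

[3, 5, 1, 0, 4, 1]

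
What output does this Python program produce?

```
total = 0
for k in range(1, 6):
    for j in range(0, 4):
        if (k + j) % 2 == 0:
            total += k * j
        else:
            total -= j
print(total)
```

34

k=1,j=0: odd sum, total = 0-0 = 0
k=1,j=1: even sum, total = 0+1 = 1
k=1,j=2: odd sum, total = 1-2 = -1
k=1,j=3: even sum, total = (-1)+3 = 2
k=2,j=0: even sum, total = 2+0 = 2
k=2,j=1: odd sum, total = 2-1 = 1
k=2,j=2: even sum, total = 1+4 = 5
k=2,j=3: odd sum, total = 5-3 = 2
k=3,j=0: odd sum, total = 2-0 = 2
k=3,j=1: even sum, total = 2+3 = 5
k=3,j=2: odd sum, total = 5-2 = 3
k=3,j=3: even sum, total = 3+9 = 12
k=4,j=0: even sum, total = 12+0 = 12
k=4,j=1: odd sum, total = 12-1 = 11
k=4,j=2: even sum, total = 11+8 = 19
k=4,j=3: odd sum, total = 19-3 = 16
k=5,j=0: odd sum, total = 16-0 = 16
k=5,j=1: even sum, total = 16+5 = 21
k=5,j=2: odd sum, total = 21-2 = 19
k=5,j=3: even sum, total = 19+15 = 34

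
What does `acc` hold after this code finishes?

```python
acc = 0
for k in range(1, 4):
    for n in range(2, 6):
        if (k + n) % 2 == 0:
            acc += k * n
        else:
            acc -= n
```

24

k=1,n=2: odd sum, acc = 0-2 = -2
k=1,n=3: even sum, acc = (-2)+3 = 1
k=1,n=4: odd sum, acc = 1-4 = -3
k=1,n=5: even sum, acc = (-3)+5 = 2
k=2,n=2: even sum, acc = 2+4 = 6
k=2,n=3: odd sum, acc = 6-3 = 3
k=2,n=4: even sum, acc = 3+8 = 11
k=2,n=5: odd sum, acc = 11-5 = 6
k=3,n=2: odd sum, acc = 6-2 = 4
k=3,n=3: even sum, acc = 4+9 = 13
k=3,n=4: odd sum, acc = 13-4 = 9
k=3,n=5: even sum, acc = 9+15 = 24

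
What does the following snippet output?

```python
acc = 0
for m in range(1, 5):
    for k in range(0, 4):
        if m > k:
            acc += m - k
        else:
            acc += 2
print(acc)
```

32

m=1,k=0: 1>0, acc = 0+1 = 1
m=1,k=1: not 1>1, acc = 1+2 = 3
m=1,k=2: not 1>2, acc = 3+2 = 5
m=1,k=3: not 1>3, acc = 5+2 = 7
m=2,k=0: 2>0, acc = 7+2 = 9
m=2,k=1: 2>1, acc = 9+1 = 10
m=2,k=2: not 2>2, acc = 10+2 = 12
m=2,k=3: not 2>3, acc = 12+2 = 14
m=3,k=0: 3>0, acc = 14+3 = 17
m=3,k=1: 3>1, acc = 17+2 = 19
m=3,k=2: 3>2, acc = 19+1 = 20
m=3,k=3: not 3>3, acc = 20+2 = 22
m=4,k=0: 4>0, acc = 22+4 = 26
m=4,k=1: 4>1, acc = 26+3 = 29
m=4,k=2: 4>2, acc = 29+2 = 31
m=4,k=3: 4>3, acc = 31+1 = 32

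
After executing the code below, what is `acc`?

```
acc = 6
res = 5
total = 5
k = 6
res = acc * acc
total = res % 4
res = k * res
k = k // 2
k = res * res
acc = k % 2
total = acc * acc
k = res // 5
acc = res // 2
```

108

res = 6*6 = 36
total = 36%4 = 0
res = 6*36 = 216
k = 6//2 = 3
k = 216*216 = 46656
acc = 46656%2 = 0
total = 0*0 = 0
k = 216//5 = 43
acc = 216//2 = 108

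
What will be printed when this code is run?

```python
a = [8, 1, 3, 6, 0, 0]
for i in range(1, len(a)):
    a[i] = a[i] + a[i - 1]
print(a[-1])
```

18

i=1: a[1] = 1+8 = 9 → [8, 9, 3, 6, 0, 0]
i=2: a[2] = 3+9 = 12 → [8, 9, 12, 6, 0, 0]
i=3: a[3] = 6+12 = 18 → [8, 9, 12, 18, 0, 0]
i=4: a[4] = 0+18 = 18 → [8, 9, 12, 18, 18, 0]
i=5: a[5] = 0+18 = 18 → [8, 9, 12, 18, 18, 18]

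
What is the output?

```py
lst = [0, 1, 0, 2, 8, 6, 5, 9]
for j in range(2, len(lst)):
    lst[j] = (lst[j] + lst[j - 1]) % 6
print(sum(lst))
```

20

j=2: lst[2] = (0+1)%6 = 1 → [0, 1, 1, 2, 8, 6, 5, 9]
j=3: lst[3] = (2+1)%6 = 3 → [0, 1, 1, 3, 8, 6, 5, 9]
j=4: lst[4] = (8+3)%6 = 5 → [0, 1, 1, 3, 5, 6, 5, 9]
j=5: lst[5] = (6+5)%6 = 5 → [0, 1, 1, 3, 5, 5, 5, 9]
j=6: lst[6] = (5+5)%6 = 4 → [0, 1, 1, 3, 5, 5, 4, 9]
j=7: lst[7] = (9+4)%6 = 1 → [0, 1, 1, 3, 5, 5, 4, 1]
sum = 20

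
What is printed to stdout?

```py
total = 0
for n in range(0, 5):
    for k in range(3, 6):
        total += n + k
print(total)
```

n=0,k=3: total = 0+3 = 3
n=0,k=4: total = 3+4 = 7
n=0,k=5: total = 7+5 = 12
n=1,k=3: total = 12+4 = 16
n=1,k=4: total = 16+5 = 21
n=1,k=5: total = 21+6 = 27
n=2,k=3: total = 27+5 = 32
n=2,k=4: total = 32+6 = 38
n=2,k=5: total = 38+7 = 45
n=3,k=3: total = 45+6 = 51
n=3,k=4: total = 51+7 = 58
n=3,k=5: total = 58+8 = 66
n=4,k=3: total = 66+7 = 73
n=4,k=4: total = 73+8 = 81
n=4,k=5: total = 81+9 = 90

90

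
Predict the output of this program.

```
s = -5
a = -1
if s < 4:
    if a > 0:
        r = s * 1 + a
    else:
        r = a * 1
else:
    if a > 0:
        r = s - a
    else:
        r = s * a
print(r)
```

s=-5, a=-1
s < 4 is True; a > 0 is False
→ r = a * 1 = -1

-1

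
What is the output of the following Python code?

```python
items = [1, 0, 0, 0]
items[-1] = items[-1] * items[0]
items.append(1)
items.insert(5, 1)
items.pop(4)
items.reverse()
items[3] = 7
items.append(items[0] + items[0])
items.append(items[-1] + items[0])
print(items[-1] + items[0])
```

4

items[-1] = items[-1]*items[0] = 0*1 = 0 → [1, 0, 0, 0]
append 1 → [1, 0, 0, 0, 1]
insert 1 at 5 → [1, 0, 0, 0, 1, 1]
pop(4) removes 1 → [1, 0, 0, 0, 1]
reverse → [1, 0, 0, 0, 1]
items[3] = 7 → [1, 0, 0, 7, 1]
append items[0]+items[0] = 1+1 = 2 → [1, 0, 0, 7, 1, 2]
append items[-1]+items[0] = 2+1 = 3 → [1, 0, 0, 7, 1, 2, 3]
items[-1]+items[0] = 3+1 = 4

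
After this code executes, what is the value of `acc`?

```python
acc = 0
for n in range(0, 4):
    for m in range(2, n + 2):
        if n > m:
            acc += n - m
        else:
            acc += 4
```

n=1,m=2: not 1>2, acc = 0+4 = 4
n=2,m=2: not 2>2, acc = 4+4 = 8
n=2,m=3: not 2>3, acc = 8+4 = 12
n=3,m=2: 3>2, acc = 12+1 = 13
n=3,m=3: not 3>3, acc = 13+4 = 17
n=3,m=4: not 3>4, acc = 17+4 = 21

21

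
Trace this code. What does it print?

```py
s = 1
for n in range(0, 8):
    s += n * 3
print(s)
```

n=0: s = 1+0*3 = 1
n=1: s = 1+1*3 = 4
n=2: s = 4+2*3 = 10
n=3: s = 10+3*3 = 19
n=4: s = 19+4*3 = 31
n=5: s = 31+5*3 = 46
n=6: s = 46+6*3 = 64
n=7: s = 64+7*3 = 85

85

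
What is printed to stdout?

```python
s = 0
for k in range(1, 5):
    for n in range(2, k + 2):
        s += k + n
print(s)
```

k=1,n=2: s = 0+3 = 3
k=2,n=2: s = 3+4 = 7
k=2,n=3: s = 7+5 = 12
k=3,n=2: s = 12+5 = 17
k=3,n=3: s = 17+6 = 23
k=3,n=4: s = 23+7 = 30
k=4,n=2: s = 30+6 = 36
k=4,n=3: s = 36+7 = 43
k=4,n=4: s = 43+8 = 51
k=4,n=5: s = 51+9 = 60

60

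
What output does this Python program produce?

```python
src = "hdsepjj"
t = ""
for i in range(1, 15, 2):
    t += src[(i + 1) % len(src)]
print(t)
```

i=1: add src[2]='s' → 's'
i=3: add src[4]='p' → 'sp'
i=5: add src[6]='j' → 'spj'
i=7: add src[1]='d' → 'spjd'
i=9: add src[3]='e' → 'spjde'
i=11: add src[5]='j' → 'spjdej'
i=13: add src[0]='h' → 'spjdejh'

spjdejh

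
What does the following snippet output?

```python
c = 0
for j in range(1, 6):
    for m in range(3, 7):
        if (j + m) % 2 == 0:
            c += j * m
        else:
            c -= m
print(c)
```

86

j=1,m=3: even sum, c = 0+3 = 3
j=1,m=4: odd sum, c = 3-4 = -1
j=1,m=5: even sum, c = (-1)+5 = 4
j=1,m=6: odd sum, c = 4-6 = -2
j=2,m=3: odd sum, c = (-2)-3 = -5
j=2,m=4: even sum, c = (-5)+8 = 3
j=2,m=5: odd sum, c = 3-5 = -2
j=2,m=6: even sum, c = (-2)+12 = 10
j=3,m=3: even sum, c = 10+9 = 19
j=3,m=4: odd sum, c = 19-4 = 15
j=3,m=5: even sum, c = 15+15 = 30
j=3,m=6: odd sum, c = 30-6 = 24
j=4,m=3: odd sum, c = 24-3 = 21
j=4,m=4: even sum, c = 21+16 = 37
j=4,m=5: odd sum, c = 37-5 = 32
j=4,m=6: even sum, c = 32+24 = 56
j=5,m=3: even sum, c = 56+15 = 71
j=5,m=4: odd sum, c = 71-4 = 67
j=5,m=5: even sum, c = 67+25 = 92
j=5,m=6: odd sum, c = 92-6 = 86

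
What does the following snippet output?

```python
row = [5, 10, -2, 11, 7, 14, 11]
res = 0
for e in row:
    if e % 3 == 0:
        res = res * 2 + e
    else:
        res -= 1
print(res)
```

e=5: not %3==0, res = 0-1 = -1
e=10: not %3==0, res = (-1)-1 = -2
e=-2: not %3==0, res = (-2)-1 = -3
e=11: not %3==0, res = (-3)-1 = -4
e=7: not %3==0, res = (-4)-1 = -5
e=14: not %3==0, res = (-5)-1 = -6
e=11: not %3==0, res = (-6)-1 = -7

-7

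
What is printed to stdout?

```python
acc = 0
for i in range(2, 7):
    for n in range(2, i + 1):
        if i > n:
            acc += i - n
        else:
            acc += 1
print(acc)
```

i=2,n=2: not 2>2, acc = 0+1 = 1
i=3,n=2: 3>2, acc = 1+1 = 2
i=3,n=3: not 3>3, acc = 2+1 = 3
i=4,n=2: 4>2, acc = 3+2 = 5
i=4,n=3: 4>3, acc = 5+1 = 6
i=4,n=4: not 4>4, acc = 6+1 = 7
i=5,n=2: 5>2, acc = 7+3 = 10
i=5,n=3: 5>3, acc = 10+2 = 12
i=5,n=4: 5>4, acc = 12+1 = 13
i=5,n=5: not 5>5, acc = 13+1 = 14
i=6,n=2: 6>2, acc = 14+4 = 18
i=6,n=3: 6>3, acc = 18+3 = 21
i=6,n=4: 6>4, acc = 21+2 = 23
i=6,n=5: 6>5, acc = 23+1 = 24
i=6,n=6: not 6>6, acc = 24+1 = 25

25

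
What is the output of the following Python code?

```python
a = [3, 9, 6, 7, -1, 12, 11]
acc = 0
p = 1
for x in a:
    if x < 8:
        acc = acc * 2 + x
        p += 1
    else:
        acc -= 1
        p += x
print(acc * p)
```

x=3: <8, acc = 0*2+3 = 3; p=2
x=9: not <8, acc = 3-1 = 2; p=11
x=6: <8, acc = 2*2+6 = 10; p=12
x=7: <8, acc = 10*2+7 = 27; p=13
x=-1: <8, acc = 27*2+(-1) = 53; p=14
x=12: not <8, acc = 53-1 = 52; p=26
x=11: not <8, acc = 52-1 = 51; p=37
acc*p = 51*37 = 1887

1887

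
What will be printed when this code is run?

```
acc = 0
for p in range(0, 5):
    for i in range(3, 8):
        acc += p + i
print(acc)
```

175

p=0,i=3: acc = 0+3 = 3
p=0,i=4: acc = 3+4 = 7
p=0,i=5: acc = 7+5 = 12
p=0,i=6: acc = 12+6 = 18
p=0,i=7: acc = 18+7 = 25
p=1,i=3: acc = 25+4 = 29
p=1,i=4: acc = 29+5 = 34
p=1,i=5: acc = 34+6 = 40
p=1,i=6: acc = 40+7 = 47
p=1,i=7: acc = 47+8 = 55
p=2,i=3: acc = 55+5 = 60
p=2,i=4: acc = 60+6 = 66
p=2,i=5: acc = 66+7 = 73
p=2,i=6: acc = 73+8 = 81
p=2,i=7: acc = 81+9 = 90
p=3,i=3: acc = 90+6 = 96
p=3,i=4: acc = 96+7 = 103
p=3,i=5: acc = 103+8 = 111
p=3,i=6: acc = 111+9 = 120
p=3,i=7: acc = 120+10 = 130
p=4,i=3: acc = 130+7 = 137
p=4,i=4: acc = 137+8 = 145
p=4,i=5: acc = 145+9 = 154
p=4,i=6: acc = 154+10 = 164
p=4,i=7: acc = 164+11 = 175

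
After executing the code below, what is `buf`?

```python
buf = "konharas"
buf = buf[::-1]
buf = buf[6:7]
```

reverse → 'sarahnok'
slice [6:7] → 'o'

'o'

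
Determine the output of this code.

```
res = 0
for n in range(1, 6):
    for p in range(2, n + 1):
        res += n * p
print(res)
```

n=2,p=2: res = 0+4 = 4
n=3,p=2: res = 4+6 = 10
n=3,p=3: res = 10+9 = 19
n=4,p=2: res = 19+8 = 27
n=4,p=3: res = 27+12 = 39
n=4,p=4: res = 39+16 = 55
n=5,p=2: res = 55+10 = 65
n=5,p=3: res = 65+15 = 80
n=5,p=4: res = 80+20 = 100
n=5,p=5: res = 100+25 = 125

125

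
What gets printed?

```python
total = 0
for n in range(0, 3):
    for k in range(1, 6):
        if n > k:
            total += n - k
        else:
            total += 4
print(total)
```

n=0,k=1: not 0>1, total = 0+4 = 4
n=0,k=2: not 0>2, total = 4+4 = 8
n=0,k=3: not 0>3, total = 8+4 = 12
n=0,k=4: not 0>4, total = 12+4 = 16
n=0,k=5: not 0>5, total = 16+4 = 20
n=1,k=1: not 1>1, total = 20+4 = 24
n=1,k=2: not 1>2, total = 24+4 = 28
n=1,k=3: not 1>3, total = 28+4 = 32
n=1,k=4: not 1>4, total = 32+4 = 36
n=1,k=5: not 1>5, total = 36+4 = 40
n=2,k=1: 2>1, total = 40+1 = 41
n=2,k=2: not 2>2, total = 41+4 = 45
n=2,k=3: not 2>3, total = 45+4 = 49
n=2,k=4: not 2>4, total = 49+4 = 53
n=2,k=5: not 2>5, total = 53+4 = 57

57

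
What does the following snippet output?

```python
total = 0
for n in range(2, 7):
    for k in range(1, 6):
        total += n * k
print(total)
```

300

n=2,k=1: total = 0+2 = 2
n=2,k=2: total = 2+4 = 6
n=2,k=3: total = 6+6 = 12
n=2,k=4: total = 12+8 = 20
n=2,k=5: total = 20+10 = 30
n=3,k=1: total = 30+3 = 33
n=3,k=2: total = 33+6 = 39
n=3,k=3: total = 39+9 = 48
n=3,k=4: total = 48+12 = 60
n=3,k=5: total = 60+15 = 75
n=4,k=1: total = 75+4 = 79
n=4,k=2: total = 79+8 = 87
n=4,k=3: total = 87+12 = 99
n=4,k=4: total = 99+16 = 115
n=4,k=5: total = 115+20 = 135
n=5,k=1: total = 135+5 = 140
n=5,k=2: total = 140+10 = 150
n=5,k=3: total = 150+15 = 165
n=5,k=4: total = 165+20 = 185
n=5,k=5: total = 185+25 = 210
n=6,k=1: total = 210+6 = 216
n=6,k=2: total = 216+12 = 228
n=6,k=3: total = 228+18 = 246
n=6,k=4: total = 246+24 = 270
n=6,k=5: total = 270+30 = 300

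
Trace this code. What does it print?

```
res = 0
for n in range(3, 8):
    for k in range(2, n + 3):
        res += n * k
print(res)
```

775

n=3,k=2: res = 0+6 = 6
n=3,k=3: res = 6+9 = 15
n=3,k=4: res = 15+12 = 27
n=3,k=5: res = 27+15 = 42
n=4,k=2: res = 42+8 = 50
n=4,k=3: res = 50+12 = 62
n=4,k=4: res = 62+16 = 78
n=4,k=5: res = 78+20 = 98
n=4,k=6: res = 98+24 = 122
n=5,k=2: res = 122+10 = 132
n=5,k=3: res = 132+15 = 147
n=5,k=4: res = 147+20 = 167
n=5,k=5: res = 167+25 = 192
n=5,k=6: res = 192+30 = 222
n=5,k=7: res = 222+35 = 257
n=6,k=2: res = 257+12 = 269
n=6,k=3: res = 269+18 = 287
n=6,k=4: res = 287+24 = 311
n=6,k=5: res = 311+30 = 341
n=6,k=6: res = 341+36 = 377
n=6,k=7: res = 377+42 = 419
n=6,k=8: res = 419+48 = 467
n=7,k=2: res = 467+14 = 481
n=7,k=3: res = 481+21 = 502
n=7,k=4: res = 502+28 = 530
n=7,k=5: res = 530+35 = 565
n=7,k=6: res = 565+42 = 607
n=7,k=7: res = 607+49 = 656
n=7,k=8: res = 656+56 = 712
n=7,k=9: res = 712+63 = 775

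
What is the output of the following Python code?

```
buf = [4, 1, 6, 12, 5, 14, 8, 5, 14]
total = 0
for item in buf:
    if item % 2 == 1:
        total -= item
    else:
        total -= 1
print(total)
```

-17

item=4: not odd, total = 0-1 = -1
item=1: odd, total = (-1)-1 = -2
item=6: not odd, total = (-2)-1 = -3
item=12: not odd, total = (-3)-1 = -4
item=5: odd, total = (-4)-5 = -9
item=14: not odd, total = (-9)-1 = -10
item=8: not odd, total = (-10)-1 = -11
item=5: odd, total = (-11)-5 = -16
item=14: not odd, total = (-16)-1 = -17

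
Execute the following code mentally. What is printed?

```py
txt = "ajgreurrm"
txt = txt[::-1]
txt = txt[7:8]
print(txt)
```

j

reverse → 'mrruergja'
slice [7:8] → 'j'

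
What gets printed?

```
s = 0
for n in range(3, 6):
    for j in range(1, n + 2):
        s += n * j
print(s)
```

n=3,j=1: s = 0+3 = 3
n=3,j=2: s = 3+6 = 9
n=3,j=3: s = 9+9 = 18
n=3,j=4: s = 18+12 = 30
n=4,j=1: s = 30+4 = 34
n=4,j=2: s = 34+8 = 42
n=4,j=3: s = 42+12 = 54
n=4,j=4: s = 54+16 = 70
n=4,j=5: s = 70+20 = 90
n=5,j=1: s = 90+5 = 95
n=5,j=2: s = 95+10 = 105
n=5,j=3: s = 105+15 = 120
n=5,j=4: s = 120+20 = 140
n=5,j=5: s = 140+25 = 165
n=5,j=6: s = 165+30 = 195

195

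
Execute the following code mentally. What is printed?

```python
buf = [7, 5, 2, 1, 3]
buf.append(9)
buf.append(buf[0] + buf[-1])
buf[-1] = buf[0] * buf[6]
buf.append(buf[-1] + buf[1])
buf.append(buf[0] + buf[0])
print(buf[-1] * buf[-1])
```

append 9 → [7, 5, 2, 1, 3, 9]
append buf[0]+buf[-1] = 7+9 = 16 → [7, 5, 2, 1, 3, 9, 16]
buf[-1] = buf[0]*buf[6] = 7*16 = 112 → [7, 5, 2, 1, 3, 9, 112]
append buf[-1]+buf[1] = 112+5 = 117 → [7, 5, 2, 1, 3, 9, 112, 117]
append buf[0]+buf[0] = 7+7 = 14 → [7, 5, 2, 1, 3, 9, 112, 117, 14]
buf[-1]*buf[-1] = 14*14 = 196

196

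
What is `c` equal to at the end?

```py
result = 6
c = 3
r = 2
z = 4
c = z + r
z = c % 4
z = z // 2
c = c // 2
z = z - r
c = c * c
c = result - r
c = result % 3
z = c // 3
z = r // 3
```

c = 4+2 = 6
z = 6%4 = 2
z = 2//2 = 1
c = 6//2 = 3
z = 1-2 = -1
c = 3*3 = 9
c = 6-2 = 4
c = 6%3 = 0
z = 0//3 = 0
z = 2//3 = 0

0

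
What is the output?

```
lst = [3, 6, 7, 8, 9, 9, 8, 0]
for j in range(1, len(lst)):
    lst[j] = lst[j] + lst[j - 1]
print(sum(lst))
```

227

j=1: lst[1] = 6+3 = 9 → [3, 9, 7, 8, 9, 9, 8, 0]
j=2: lst[2] = 7+9 = 16 → [3, 9, 16, 8, 9, 9, 8, 0]
j=3: lst[3] = 8+16 = 24 → [3, 9, 16, 24, 9, 9, 8, 0]
j=4: lst[4] = 9+24 = 33 → [3, 9, 16, 24, 33, 9, 8, 0]
j=5: lst[5] = 9+33 = 42 → [3, 9, 16, 24, 33, 42, 8, 0]
j=6: lst[6] = 8+42 = 50 → [3, 9, 16, 24, 33, 42, 50, 0]
j=7: lst[7] = 0+50 = 50 → [3, 9, 16, 24, 33, 42, 50, 50]
sum = 227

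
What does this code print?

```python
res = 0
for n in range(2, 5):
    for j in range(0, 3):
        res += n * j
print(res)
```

n=2,j=0: res = 0+0 = 0
n=2,j=1: res = 0+2 = 2
n=2,j=2: res = 2+4 = 6
n=3,j=0: res = 6+0 = 6
n=3,j=1: res = 6+3 = 9
n=3,j=2: res = 9+6 = 15
n=4,j=0: res = 15+0 = 15
n=4,j=1: res = 15+4 = 19
n=4,j=2: res = 19+8 = 27

27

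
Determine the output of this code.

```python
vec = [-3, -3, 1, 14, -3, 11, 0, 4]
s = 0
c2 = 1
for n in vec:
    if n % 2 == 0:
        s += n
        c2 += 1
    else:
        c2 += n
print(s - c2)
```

11

n=-3: not even; c2=-2
n=-3: not even; c2=-5
n=1: not even; c2=-4
n=14: even, s = 0+14 = 14; c2=-3
n=-3: not even; c2=-6
n=11: not even; c2=5
n=0: even, s = 14+0 = 14; c2=6
n=4: even, s = 14+4 = 18; c2=7
s-c2 = 18-7 = 11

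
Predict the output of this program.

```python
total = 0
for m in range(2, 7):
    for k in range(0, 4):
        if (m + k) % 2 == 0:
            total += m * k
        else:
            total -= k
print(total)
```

m=2,k=0: even sum, total = 0+0 = 0
m=2,k=1: odd sum, total = 0-1 = -1
m=2,k=2: even sum, total = (-1)+4 = 3
m=2,k=3: odd sum, total = 3-3 = 0
m=3,k=0: odd sum, total = 0-0 = 0
m=3,k=1: even sum, total = 0+3 = 3
m=3,k=2: odd sum, total = 3-2 = 1
m=3,k=3: even sum, total = 1+9 = 10
m=4,k=0: even sum, total = 10+0 = 10
m=4,k=1: odd sum, total = 10-1 = 9
m=4,k=2: even sum, total = 9+8 = 17
m=4,k=3: odd sum, total = 17-3 = 14
m=5,k=0: odd sum, total = 14-0 = 14
m=5,k=1: even sum, total = 14+5 = 19
m=5,k=2: odd sum, total = 19-2 = 17
m=5,k=3: even sum, total = 17+15 = 32
m=6,k=0: even sum, total = 32+0 = 32
m=6,k=1: odd sum, total = 32-1 = 31
m=6,k=2: even sum, total = 31+12 = 43
m=6,k=3: odd sum, total = 43-3 = 40

40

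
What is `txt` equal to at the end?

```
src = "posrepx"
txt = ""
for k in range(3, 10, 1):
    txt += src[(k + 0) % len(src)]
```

k=3: add src[3]='r' → 'r'
k=4: add src[4]='e' → 're'
k=5: add src[5]='p' → 'rep'
k=6: add src[6]='x' → 'repx'
k=7: add src[0]='p' → 'repxp'
k=8: add src[1]='o' → 'repxpo'
k=9: add src[2]='s' → 'repxpos'

'repxpos'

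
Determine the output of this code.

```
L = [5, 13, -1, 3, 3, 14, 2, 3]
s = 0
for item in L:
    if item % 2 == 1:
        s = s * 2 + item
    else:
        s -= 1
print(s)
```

item=5: odd, s = 0*2+5 = 5
item=13: odd, s = 5*2+13 = 23
item=-1: odd, s = 23*2+(-1) = 45
item=3: odd, s = 45*2+3 = 93
item=3: odd, s = 93*2+3 = 189
item=14: not odd, s = 189-1 = 188
item=2: not odd, s = 188-1 = 187
item=3: odd, s = 187*2+3 = 377

377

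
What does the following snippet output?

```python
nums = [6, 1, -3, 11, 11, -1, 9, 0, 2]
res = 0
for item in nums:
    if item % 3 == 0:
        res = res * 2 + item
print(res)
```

54

item=6: %3==0, res = 0*2+6 = 6
item=1: not %3==0
item=-3: %3==0, res = 6*2+(-3) = 9
item=11: not %3==0
item=11: not %3==0
item=-1: not %3==0
item=9: %3==0, res = 9*2+9 = 27
item=0: %3==0, res = 27*2+0 = 54
item=2: not %3==0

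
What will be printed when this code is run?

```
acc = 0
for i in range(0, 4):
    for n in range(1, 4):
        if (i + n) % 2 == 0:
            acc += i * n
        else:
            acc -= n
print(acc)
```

8

i=0,n=1: odd sum, acc = 0-1 = -1
i=0,n=2: even sum, acc = (-1)+0 = -1
i=0,n=3: odd sum, acc = (-1)-3 = -4
i=1,n=1: even sum, acc = (-4)+1 = -3
i=1,n=2: odd sum, acc = (-3)-2 = -5
i=1,n=3: even sum, acc = (-5)+3 = -2
i=2,n=1: odd sum, acc = (-2)-1 = -3
i=2,n=2: even sum, acc = (-3)+4 = 1
i=2,n=3: odd sum, acc = 1-3 = -2
i=3,n=1: even sum, acc = (-2)+3 = 1
i=3,n=2: odd sum, acc = 1-2 = -1
i=3,n=3: even sum, acc = (-1)+9 = 8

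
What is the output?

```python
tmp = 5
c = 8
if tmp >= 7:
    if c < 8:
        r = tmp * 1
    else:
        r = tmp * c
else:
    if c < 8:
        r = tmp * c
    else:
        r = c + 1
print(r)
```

tmp=5, c=8
tmp >= 7 is False; c < 8 is False
→ r = c + 1 = 9

9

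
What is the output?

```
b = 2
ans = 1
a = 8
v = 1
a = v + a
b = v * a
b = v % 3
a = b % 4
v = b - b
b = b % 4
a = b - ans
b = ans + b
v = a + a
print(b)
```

a = 1+8 = 9
b = 1*9 = 9
b = 1%3 = 1
a = 1%4 = 1
v = 1-1 = 0
b = 1%4 = 1
a = 1-1 = 0
b = 1+1 = 2
v = 0+0 = 0

2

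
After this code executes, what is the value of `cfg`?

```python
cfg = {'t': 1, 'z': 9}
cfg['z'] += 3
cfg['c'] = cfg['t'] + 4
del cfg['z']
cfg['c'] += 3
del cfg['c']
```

cfg['z'] = 9+3 = 12 → {'t': 1, 'z': 12}
cfg['c'] = cfg['t']+4 = 5 → {'t': 1, 'z': 12, 'c': 5}
del 'z' → {'t': 1, 'c': 5}
cfg['c'] = 5+3 = 8 → {'t': 1, 'c': 8}
del 'c' → {'t': 1}

{'t': 1}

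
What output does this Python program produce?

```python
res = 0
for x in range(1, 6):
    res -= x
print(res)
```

x=1: res = 0-1 = -1
x=2: res = (-1)-2 = -3
x=3: res = (-3)-3 = -6
x=4: res = (-6)-4 = -10
x=5: res = (-10)-5 = -15

-15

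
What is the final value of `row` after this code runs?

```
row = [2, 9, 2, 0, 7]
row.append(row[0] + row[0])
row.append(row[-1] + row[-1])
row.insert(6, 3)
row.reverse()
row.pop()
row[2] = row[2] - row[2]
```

[8, 3, 0, 7, 0, 2, 9]

append row[0]+row[0] = 2+2 = 4 → [2, 9, 2, 0, 7, 4]
append row[-1]+row[-1] = 4+4 = 8 → [2, 9, 2, 0, 7, 4, 8]
insert 3 at 6 → [2, 9, 2, 0, 7, 4, 3, 8]
reverse → [8, 3, 4, 7, 0, 2, 9, 2]
pop() removes 2 → [8, 3, 4, 7, 0, 2, 9]
row[2] = row[2]-row[2] = 4-4 = 0 → [8, 3, 0, 7, 0, 2, 9]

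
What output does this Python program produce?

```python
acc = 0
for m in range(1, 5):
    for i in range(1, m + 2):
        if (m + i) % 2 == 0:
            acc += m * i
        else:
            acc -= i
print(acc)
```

20

m=1,i=1: even sum, acc = 0+1 = 1
m=1,i=2: odd sum, acc = 1-2 = -1
m=2,i=1: odd sum, acc = (-1)-1 = -2
m=2,i=2: even sum, acc = (-2)+4 = 2
m=2,i=3: odd sum, acc = 2-3 = -1
m=3,i=1: even sum, acc = (-1)+3 = 2
m=3,i=2: odd sum, acc = 2-2 = 0
m=3,i=3: even sum, acc = 0+9 = 9
m=3,i=4: odd sum, acc = 9-4 = 5
m=4,i=1: odd sum, acc = 5-1 = 4
m=4,i=2: even sum, acc = 4+8 = 12
m=4,i=3: odd sum, acc = 12-3 = 9
m=4,i=4: even sum, acc = 9+16 = 25
m=4,i=5: odd sum, acc = 25-5 = 20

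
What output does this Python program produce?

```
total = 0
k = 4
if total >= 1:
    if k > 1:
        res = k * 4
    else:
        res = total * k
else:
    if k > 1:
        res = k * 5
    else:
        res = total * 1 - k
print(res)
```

total=0, k=4
total >= 1 is False; k > 1 is True
→ res = k * 5 = 20

20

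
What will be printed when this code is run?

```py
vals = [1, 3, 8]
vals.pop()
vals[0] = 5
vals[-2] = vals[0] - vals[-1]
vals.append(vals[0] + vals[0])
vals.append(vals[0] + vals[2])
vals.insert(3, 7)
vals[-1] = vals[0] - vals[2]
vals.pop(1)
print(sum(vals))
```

11

pop() removes 8 → [1, 3]
vals[0] = 5 → [5, 3]
vals[-2] = vals[0]-vals[-1] = 5-3 = 2 → [2, 3]
append vals[0]+vals[0] = 2+2 = 4 → [2, 3, 4]
append vals[0]+vals[2] = 2+4 = 6 → [2, 3, 4, 6]
insert 7 at 3 → [2, 3, 4, 7, 6]
vals[-1] = vals[0]-vals[2] = 2-4 = -2 → [2, 3, 4, 7, -2]
pop(1) removes 3 → [2, 4, 7, -2]
sum = 11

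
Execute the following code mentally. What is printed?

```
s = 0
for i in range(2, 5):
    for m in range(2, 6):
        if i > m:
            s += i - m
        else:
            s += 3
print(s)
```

31

i=2,m=2: not 2>2, s = 0+3 = 3
i=2,m=3: not 2>3, s = 3+3 = 6
i=2,m=4: not 2>4, s = 6+3 = 9
i=2,m=5: not 2>5, s = 9+3 = 12
i=3,m=2: 3>2, s = 12+1 = 13
i=3,m=3: not 3>3, s = 13+3 = 16
i=3,m=4: not 3>4, s = 16+3 = 19
i=3,m=5: not 3>5, s = 19+3 = 22
i=4,m=2: 4>2, s = 22+2 = 24
i=4,m=3: 4>3, s = 24+1 = 25
i=4,m=4: not 4>4, s = 25+3 = 28
i=4,m=5: not 4>5, s = 28+3 = 31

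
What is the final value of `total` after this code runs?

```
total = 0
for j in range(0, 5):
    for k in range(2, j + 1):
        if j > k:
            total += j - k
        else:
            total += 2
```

10

j=2,k=2: not 2>2, total = 0+2 = 2
j=3,k=2: 3>2, total = 2+1 = 3
j=3,k=3: not 3>3, total = 3+2 = 5
j=4,k=2: 4>2, total = 5+2 = 7
j=4,k=3: 4>3, total = 7+1 = 8
j=4,k=4: not 4>4, total = 8+2 = 10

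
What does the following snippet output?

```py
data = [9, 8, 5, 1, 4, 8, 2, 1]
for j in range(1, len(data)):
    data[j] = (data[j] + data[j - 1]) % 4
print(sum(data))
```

24

j=1: data[1] = (8+9)%4 = 1 → [9, 1, 5, 1, 4, 8, 2, 1]
j=2: data[2] = (5+1)%4 = 2 → [9, 1, 2, 1, 4, 8, 2, 1]
j=3: data[3] = (1+2)%4 = 3 → [9, 1, 2, 3, 4, 8, 2, 1]
j=4: data[4] = (4+3)%4 = 3 → [9, 1, 2, 3, 3, 8, 2, 1]
j=5: data[5] = (8+3)%4 = 3 → [9, 1, 2, 3, 3, 3, 2, 1]
j=6: data[6] = (2+3)%4 = 1 → [9, 1, 2, 3, 3, 3, 1, 1]
j=7: data[7] = (1+1)%4 = 2 → [9, 1, 2, 3, 3, 3, 1, 2]
sum = 24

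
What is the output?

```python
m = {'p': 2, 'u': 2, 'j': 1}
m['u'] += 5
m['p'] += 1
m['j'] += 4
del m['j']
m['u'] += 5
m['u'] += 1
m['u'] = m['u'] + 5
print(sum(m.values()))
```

m['u'] = 2+5 = 7 → {'p': 2, 'u': 7, 'j': 1}
m['p'] = 2+1 = 3 → {'p': 3, 'u': 7, 'j': 1}
m['j'] = 1+4 = 5 → {'p': 3, 'u': 7, 'j': 5}
del 'j' → {'p': 3, 'u': 7}
m['u'] = 7+5 = 12 → {'p': 3, 'u': 12}
m['u'] = 12+1 = 13 → {'p': 3, 'u': 13}
m['u'] = m['u']+5 = 18 → {'p': 3, 'u': 18}
sum of values = 21

21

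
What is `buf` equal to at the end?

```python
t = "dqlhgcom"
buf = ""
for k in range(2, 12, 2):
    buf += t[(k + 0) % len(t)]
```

k=2: add t[2]='l' → 'l'
k=4: add t[4]='g' → 'lg'
k=6: add t[6]='o' → 'lgo'
k=8: add t[0]='d' → 'lgod'
k=10: add t[2]='l' → 'lgodl'

'lgodl'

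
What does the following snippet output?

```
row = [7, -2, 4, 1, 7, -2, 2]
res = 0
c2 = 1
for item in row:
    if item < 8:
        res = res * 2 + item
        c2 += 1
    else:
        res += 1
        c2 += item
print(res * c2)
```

3856

item=7: <8, res = 0*2+7 = 7; c2=2
item=-2: <8, res = 7*2+(-2) = 12; c2=3
item=4: <8, res = 12*2+4 = 28; c2=4
item=1: <8, res = 28*2+1 = 57; c2=5
item=7: <8, res = 57*2+7 = 121; c2=6
item=-2: <8, res = 121*2+(-2) = 240; c2=7
item=2: <8, res = 240*2+2 = 482; c2=8
res*c2 = 482*8 = 3856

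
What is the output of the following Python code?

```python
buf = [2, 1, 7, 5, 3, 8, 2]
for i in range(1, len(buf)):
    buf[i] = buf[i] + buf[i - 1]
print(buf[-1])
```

28

i=1: buf[1] = 1+2 = 3 → [2, 3, 7, 5, 3, 8, 2]
i=2: buf[2] = 7+3 = 10 → [2, 3, 10, 5, 3, 8, 2]
i=3: buf[3] = 5+10 = 15 → [2, 3, 10, 15, 3, 8, 2]
i=4: buf[4] = 3+15 = 18 → [2, 3, 10, 15, 18, 8, 2]
i=5: buf[5] = 8+18 = 26 → [2, 3, 10, 15, 18, 26, 2]
i=6: buf[6] = 2+26 = 28 → [2, 3, 10, 15, 18, 26, 28]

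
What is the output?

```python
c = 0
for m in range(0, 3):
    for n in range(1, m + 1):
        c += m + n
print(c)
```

9

m=1,n=1: c = 0+2 = 2
m=2,n=1: c = 2+3 = 5
m=2,n=2: c = 5+4 = 9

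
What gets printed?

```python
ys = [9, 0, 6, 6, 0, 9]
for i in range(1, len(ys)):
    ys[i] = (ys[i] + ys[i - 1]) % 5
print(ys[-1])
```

0

i=1: ys[1] = (0+9)%5 = 4 → [9, 4, 6, 6, 0, 9]
i=2: ys[2] = (6+4)%5 = 0 → [9, 4, 0, 6, 0, 9]
i=3: ys[3] = (6+0)%5 = 1 → [9, 4, 0, 1, 0, 9]
i=4: ys[4] = (0+1)%5 = 1 → [9, 4, 0, 1, 1, 9]
i=5: ys[5] = (9+1)%5 = 0 → [9, 4, 0, 1, 1, 0]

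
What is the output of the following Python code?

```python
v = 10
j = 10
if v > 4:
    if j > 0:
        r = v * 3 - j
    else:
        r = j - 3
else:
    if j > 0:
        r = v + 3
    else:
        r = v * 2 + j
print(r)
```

20

v=10, j=10
v > 4 is True; j > 0 is True
→ r = v * 3 - j = 20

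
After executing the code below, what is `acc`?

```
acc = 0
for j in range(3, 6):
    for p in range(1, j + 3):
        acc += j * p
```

j=3,p=1: acc = 0+3 = 3
j=3,p=2: acc = 3+6 = 9
j=3,p=3: acc = 9+9 = 18
j=3,p=4: acc = 18+12 = 30
j=3,p=5: acc = 30+15 = 45
j=4,p=1: acc = 45+4 = 49
j=4,p=2: acc = 49+8 = 57
j=4,p=3: acc = 57+12 = 69
j=4,p=4: acc = 69+16 = 85
j=4,p=5: acc = 85+20 = 105
j=4,p=6: acc = 105+24 = 129
j=5,p=1: acc = 129+5 = 134
j=5,p=2: acc = 134+10 = 144
j=5,p=3: acc = 144+15 = 159
j=5,p=4: acc = 159+20 = 179
j=5,p=5: acc = 179+25 = 204
j=5,p=6: acc = 204+30 = 234
j=5,p=7: acc = 234+35 = 269

269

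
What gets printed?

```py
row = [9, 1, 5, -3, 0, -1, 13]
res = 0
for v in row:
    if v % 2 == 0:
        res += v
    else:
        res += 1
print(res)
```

v=9: not even, res = 0+1 = 1
v=1: not even, res = 1+1 = 2
v=5: not even, res = 2+1 = 3
v=-3: not even, res = 3+1 = 4
v=0: even, res = 4+0 = 4
v=-1: not even, res = 4+1 = 5
v=13: not even, res = 5+1 = 6

6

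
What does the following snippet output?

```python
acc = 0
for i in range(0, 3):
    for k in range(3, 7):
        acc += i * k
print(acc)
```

i=0,k=3: acc = 0+0 = 0
i=0,k=4: acc = 0+0 = 0
i=0,k=5: acc = 0+0 = 0
i=0,k=6: acc = 0+0 = 0
i=1,k=3: acc = 0+3 = 3
i=1,k=4: acc = 3+4 = 7
i=1,k=5: acc = 7+5 = 12
i=1,k=6: acc = 12+6 = 18
i=2,k=3: acc = 18+6 = 24
i=2,k=4: acc = 24+8 = 32
i=2,k=5: acc = 32+10 = 42
i=2,k=6: acc = 42+12 = 54

54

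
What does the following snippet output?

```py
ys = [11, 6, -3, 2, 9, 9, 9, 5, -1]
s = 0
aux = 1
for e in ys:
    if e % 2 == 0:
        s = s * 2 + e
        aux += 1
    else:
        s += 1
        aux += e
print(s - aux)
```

e=11: not even, s = 0+1 = 1; aux=12
e=6: even, s = 1*2+6 = 8; aux=13
e=-3: not even, s = 8+1 = 9; aux=10
e=2: even, s = 9*2+2 = 20; aux=11
e=9: not even, s = 20+1 = 21; aux=20
e=9: not even, s = 21+1 = 22; aux=29
e=9: not even, s = 22+1 = 23; aux=38
e=5: not even, s = 23+1 = 24; aux=43
e=-1: not even, s = 24+1 = 25; aux=42
s-aux = 25-42 = -17

-17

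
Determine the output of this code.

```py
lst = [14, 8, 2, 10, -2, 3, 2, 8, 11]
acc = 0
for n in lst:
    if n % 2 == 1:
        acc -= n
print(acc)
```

-14

n=14: not odd
n=8: not odd
n=2: not odd
n=10: not odd
n=-2: not odd
n=3: odd, acc = 0-3 = -3
n=2: not odd
n=8: not odd
n=11: odd, acc = (-3)-11 = -14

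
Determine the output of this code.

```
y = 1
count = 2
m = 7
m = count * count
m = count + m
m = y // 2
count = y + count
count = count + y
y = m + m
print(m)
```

0

m = 2*2 = 4
m = 2+4 = 6
m = 1//2 = 0
count = 1+2 = 3
count = 3+1 = 4
y = 0+0 = 0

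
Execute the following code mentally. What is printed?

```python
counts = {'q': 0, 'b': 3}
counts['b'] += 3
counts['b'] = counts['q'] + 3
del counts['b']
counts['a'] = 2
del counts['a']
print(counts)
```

{'q': 0}

counts['b'] = 3+3 = 6 → {'q': 0, 'b': 6}
counts['b'] = counts['q']+3 = 3 → {'q': 0, 'b': 3}
del 'b' → {'q': 0}
counts['a'] = 2 → {'q': 0, 'a': 2}
del 'a' → {'q': 0}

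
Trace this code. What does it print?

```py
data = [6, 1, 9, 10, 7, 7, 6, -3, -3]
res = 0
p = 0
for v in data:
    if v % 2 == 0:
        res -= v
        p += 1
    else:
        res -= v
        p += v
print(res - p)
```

-61

v=6: even, res = 0-6 = -6; p=1
v=1: not even, res = (-6)-1 = -7; p=2
v=9: not even, res = (-7)-9 = -16; p=11
v=10: even, res = (-16)-10 = -26; p=12
v=7: not even, res = (-26)-7 = -33; p=19
v=7: not even, res = (-33)-7 = -40; p=26
v=6: even, res = (-40)-6 = -46; p=27
v=-3: not even, res = (-46)-(-3) = -43; p=24
v=-3: not even, res = (-43)-(-3) = -40; p=21
res-p = (-40)-21 = -61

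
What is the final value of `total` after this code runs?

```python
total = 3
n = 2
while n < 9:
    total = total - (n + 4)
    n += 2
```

-33

n=2: total = 3-6 = -3
n=4: total = (-3)-8 = -11
n=6: total = (-11)-10 = -21
n=8: total = (-21)-12 = -33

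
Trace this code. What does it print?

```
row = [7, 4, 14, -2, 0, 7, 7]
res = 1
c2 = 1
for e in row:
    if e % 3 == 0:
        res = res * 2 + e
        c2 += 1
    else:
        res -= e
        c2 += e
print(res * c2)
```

e=7: not %3==0, res = 1-7 = -6; c2=8
e=4: not %3==0, res = (-6)-4 = -10; c2=12
e=14: not %3==0, res = (-10)-14 = -24; c2=26
e=-2: not %3==0, res = (-24)-(-2) = -22; c2=24
e=0: %3==0, res = (-22)*2+0 = -44; c2=25
e=7: not %3==0, res = (-44)-7 = -51; c2=32
e=7: not %3==0, res = (-51)-7 = -58; c2=39
res*c2 = (-58)*39 = -2262

-2262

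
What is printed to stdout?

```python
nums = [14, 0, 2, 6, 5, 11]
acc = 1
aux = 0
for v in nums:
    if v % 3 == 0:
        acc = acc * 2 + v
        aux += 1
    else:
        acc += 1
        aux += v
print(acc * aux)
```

v=14: not %3==0, acc = 1+1 = 2; aux=14
v=0: %3==0, acc = 2*2+0 = 4; aux=15
v=2: not %3==0, acc = 4+1 = 5; aux=17
v=6: %3==0, acc = 5*2+6 = 16; aux=18
v=5: not %3==0, acc = 16+1 = 17; aux=23
v=11: not %3==0, acc = 17+1 = 18; aux=34
acc*aux = 18*34 = 612

612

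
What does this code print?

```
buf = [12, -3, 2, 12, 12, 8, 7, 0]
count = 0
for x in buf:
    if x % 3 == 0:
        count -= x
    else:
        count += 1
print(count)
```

x=12: %3==0, count = 0-12 = -12
x=-3: %3==0, count = (-12)-(-3) = -9
x=2: not %3==0, count = (-9)+1 = -8
x=12: %3==0, count = (-8)-12 = -20
x=12: %3==0, count = (-20)-12 = -32
x=8: not %3==0, count = (-32)+1 = -31
x=7: not %3==0, count = (-31)+1 = -30
x=0: %3==0, count = (-30)-0 = -30

-30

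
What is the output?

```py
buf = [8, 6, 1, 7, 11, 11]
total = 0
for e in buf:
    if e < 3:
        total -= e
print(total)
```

-1

e=8: not <3
e=6: not <3
e=1: <3, total = 0-1 = -1
e=7: not <3
e=11: not <3
e=11: not <3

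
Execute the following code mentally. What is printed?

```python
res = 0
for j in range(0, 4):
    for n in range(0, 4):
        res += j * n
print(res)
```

j=0,n=0: res = 0+0 = 0
j=0,n=1: res = 0+0 = 0
j=0,n=2: res = 0+0 = 0
j=0,n=3: res = 0+0 = 0
j=1,n=0: res = 0+0 = 0
j=1,n=1: res = 0+1 = 1
j=1,n=2: res = 1+2 = 3
j=1,n=3: res = 3+3 = 6
j=2,n=0: res = 6+0 = 6
j=2,n=1: res = 6+2 = 8
j=2,n=2: res = 8+4 = 12
j=2,n=3: res = 12+6 = 18
j=3,n=0: res = 18+0 = 18
j=3,n=1: res = 18+3 = 21
j=3,n=2: res = 21+6 = 27
j=3,n=3: res = 27+9 = 36

36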